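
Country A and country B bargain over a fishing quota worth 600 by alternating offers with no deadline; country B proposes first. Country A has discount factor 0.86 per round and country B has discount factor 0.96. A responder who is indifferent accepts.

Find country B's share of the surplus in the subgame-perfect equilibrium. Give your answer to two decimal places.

In a stationary SPE each proposer offers the other exactly their discounted continuation value.
If country B keeps x when proposing and country A keeps y when proposing, then x = 600 − 0.86y and y = 600 − 0.96x.
Solving: x = 600(1 − 0.86) / (1 − 0.96·0.86) = 84 / 0.1744 ≈ 481.6514.
Country A gets 600 − 481.6514 ≈ 118.3486.

481.65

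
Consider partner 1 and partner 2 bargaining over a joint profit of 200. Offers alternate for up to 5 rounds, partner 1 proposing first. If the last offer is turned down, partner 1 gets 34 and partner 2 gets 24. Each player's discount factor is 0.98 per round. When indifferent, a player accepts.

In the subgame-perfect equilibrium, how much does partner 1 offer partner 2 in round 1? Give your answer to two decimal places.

29.82

Round 5 (partner 1 proposes): partner 2 gets 24 if talks fail, so partner 1 offers 24 and keeps 176.
Round 4 (partner 2 proposes): partner 1 can get 176 next round, worth 0.98 × 176 = 172.48 now, so partner 2 offers 172.48, keeping 27.52.
Round 3 (partner 1 proposes): partner 2 can get 27.52 next round, worth 0.98 × 27.52 = 26.9696 now, so partner 1 offers 26.9696, keeping 173.0304.
Round 2 (partner 2 proposes): partner 1 can get 173.0304 next round, worth 0.98 × 173.0304 = 169.569792 now; partner 2 offers that and keeps 30.430208.
Round 1 (partner 1 proposes): partner 2 can get 30.430208 next round, worth 0.98 × 30.430208 = 29.82160384 now; partner 1 offers that and keeps 170.17839616.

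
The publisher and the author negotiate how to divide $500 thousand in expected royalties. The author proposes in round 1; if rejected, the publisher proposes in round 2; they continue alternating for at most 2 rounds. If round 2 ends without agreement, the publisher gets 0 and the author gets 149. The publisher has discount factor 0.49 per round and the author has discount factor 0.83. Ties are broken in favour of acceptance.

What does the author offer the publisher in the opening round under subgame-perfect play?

171.99

By backward induction:
Round 2 (the publisher proposes): the author gets 149 if talks fail, so the publisher offers 149 and keeps 351.
Round 1 (the author proposes): the publisher can get 351 next round, worth 0.49 × 351 = 171.99 now; the author offers that and keeps 328.01.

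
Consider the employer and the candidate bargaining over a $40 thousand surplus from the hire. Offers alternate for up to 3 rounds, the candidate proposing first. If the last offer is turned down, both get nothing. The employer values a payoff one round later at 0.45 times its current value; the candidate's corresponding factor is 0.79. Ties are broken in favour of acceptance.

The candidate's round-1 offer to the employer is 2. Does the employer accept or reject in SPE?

Work out the employer's continuation value if the offer is rejected.
Round 3 (the candidate proposes): the employer will accept anything ≥ 0, so the candidate offers 0 and keeps 40.
Round 2 (the employer proposes): the candidate can get 40 next round, worth 0.79 × 40 = 31.6 now; the employer offers that and keeps 8.4.
So by rejecting in round 1, the employer gets 8.4 next round, worth 0.45 × 8.4 = 3.78 now.
Offer 2 < 3.78, so the employer rejects.

Reject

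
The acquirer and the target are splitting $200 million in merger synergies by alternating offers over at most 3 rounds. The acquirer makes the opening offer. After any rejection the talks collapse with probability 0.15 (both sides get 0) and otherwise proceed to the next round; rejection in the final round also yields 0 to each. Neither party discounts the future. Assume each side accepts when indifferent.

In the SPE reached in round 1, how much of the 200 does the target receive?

25.5

By backward induction:
Round 3 (the acquirer proposes): rejection yields 0 for the target; the acquirer offers 0 and keeps 200.
Round 2 (the target proposes): rejecting gives the acquirer an expected 0.85 × 200 = 170. The target offers 170 and keeps 200 − 170 = 30.
Round 1 (the acquirer proposes): rejecting gives the target an expected 0.85 × 30 = 25.5. The acquirer offers 25.5 and keeps 200 − 25.5 = 174.5.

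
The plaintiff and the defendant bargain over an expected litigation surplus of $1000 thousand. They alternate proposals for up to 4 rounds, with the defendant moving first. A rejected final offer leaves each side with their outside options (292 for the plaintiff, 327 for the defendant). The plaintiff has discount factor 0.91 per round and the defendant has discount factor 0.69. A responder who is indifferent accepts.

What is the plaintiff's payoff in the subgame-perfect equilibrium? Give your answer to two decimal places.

666.64

Round 4 (the plaintiff proposes): the defendant gets 327 if talks fail, so the plaintiff offers 327 and keeps 673.
Round 3 (the defendant proposes): the plaintiff can get 673 next round, worth 0.91 × 673 = 612.43 now; the defendant offers that and keeps 387.57.
Round 2 (the plaintiff proposes): the defendant can get 387.57 next round, worth 0.69 × 387.57 = 267.4233 now. The plaintiff offers 267.4233 and keeps 1000 − 267.4233 = 732.5767.
Round 1 (the defendant proposes): the plaintiff can get 732.5767 next round, worth 0.91 × 732.5767 = 666.644797 now; the defendant offers that and keeps 333.355203.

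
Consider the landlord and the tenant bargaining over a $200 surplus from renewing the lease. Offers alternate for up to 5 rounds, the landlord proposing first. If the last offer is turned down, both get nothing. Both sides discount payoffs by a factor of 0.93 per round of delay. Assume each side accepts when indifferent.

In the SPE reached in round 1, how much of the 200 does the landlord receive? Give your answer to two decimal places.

By backward induction:
Round 5 (the landlord proposes): the tenant will accept anything ≥ 0, so the landlord offers 0 and keeps 200.
Round 4 (the tenant proposes): the landlord can get 200 next round, worth 0.93 × 200 = 186 now; the tenant offers that and keeps 14.
Round 3 (the landlord proposes): the tenant can get 14 next round, worth 0.93 × 14 = 13.02 now; the landlord offers that and keeps 186.98.
Round 2 (the tenant proposes): the landlord can get 186.98 next round, worth 0.93 × 186.98 = 173.8914 now, so the tenant offers 173.8914, keeping 26.1086.
Round 1 (the landlord proposes): the tenant can get 26.1086 next round, worth 0.93 × 26.1086 = 24.280998 now. The landlord offers 24.280998 and keeps 200 − 24.280998 = 175.719002.

175.72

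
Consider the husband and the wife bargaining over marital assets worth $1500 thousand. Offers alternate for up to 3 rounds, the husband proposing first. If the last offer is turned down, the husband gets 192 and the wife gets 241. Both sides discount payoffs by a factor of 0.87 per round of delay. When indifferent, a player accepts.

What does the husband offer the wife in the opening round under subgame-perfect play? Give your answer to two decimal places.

Round 3 (the husband proposes): the wife gets 241 if talks fail, so the husband offers 241 and keeps 1259.
Round 2 (the wife proposes): the husband can get 1259 next round, worth 0.87 × 1259 = 1095.33 now. The wife offers 1095.33 and keeps 1500 − 1095.33 = 404.67.
Round 1 (the husband proposes): the wife can get 404.67 next round, worth 0.87 × 404.67 = 352.0629 now. The husband offers 352.0629 and keeps 1500 − 352.0629 = 1147.9371.

352.06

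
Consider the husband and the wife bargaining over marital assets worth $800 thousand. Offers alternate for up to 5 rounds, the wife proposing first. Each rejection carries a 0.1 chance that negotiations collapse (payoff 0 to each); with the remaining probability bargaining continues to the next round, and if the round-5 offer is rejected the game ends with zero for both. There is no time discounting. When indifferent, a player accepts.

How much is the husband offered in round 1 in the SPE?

130.32

By backward induction:
Round 5 (the wife proposes): rejection yields 0 for the husband; the wife offers 0 and keeps 800.
Round 4 (the husband proposes): rejecting gives the wife an expected 0.9 × 800 = 720. The husband offers 720 and keeps 800 − 720 = 80.
Round 3 (the wife proposes): rejecting gives the husband an expected 0.9 × 80 = 72; the wife offers that and keeps 728.
Round 2 (the husband proposes): rejecting gives the wife an expected 0.9 × 728 = 655.2. The husband offers 655.2 and keeps 800 − 655.2 = 144.8.
Round 1 (the wife proposes): rejecting gives the husband an expected 0.9 × 144.8 = 130.32, so the wife offers 130.32, keeping 669.68.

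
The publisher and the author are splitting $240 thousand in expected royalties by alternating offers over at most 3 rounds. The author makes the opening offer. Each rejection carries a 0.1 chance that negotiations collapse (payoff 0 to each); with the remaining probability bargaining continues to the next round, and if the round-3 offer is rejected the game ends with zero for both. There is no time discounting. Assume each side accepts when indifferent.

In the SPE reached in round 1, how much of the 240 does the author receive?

218.4

Round 3 (the author proposes): the publisher will accept anything ≥ 0, so the author offers 0 and keeps 240.
Round 2 (the publisher proposes): rejecting gives the author an expected 0.9 × 240 = 216, so the publisher offers 216, keeping 24.
Round 1 (the author proposes): rejecting gives the publisher an expected 0.9 × 24 = 21.6; the author offers that and keeps 218.4.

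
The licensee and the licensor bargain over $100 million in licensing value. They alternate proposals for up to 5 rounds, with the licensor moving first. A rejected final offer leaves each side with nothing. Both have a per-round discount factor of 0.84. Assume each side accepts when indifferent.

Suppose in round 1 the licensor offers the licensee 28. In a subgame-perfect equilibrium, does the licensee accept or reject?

Accept

Round 5 (the licensor proposes): rejection yields 0 for the licensee; the licensor offers 0 and keeps 100.
Round 4 (the licensee proposes): the licensor can get 100 next round, worth 0.84 × 100 = 84 now, so the licensee offers 84, keeping 16.
Round 3 (the licensor proposes): the licensee can get 16 next round, worth 0.84 × 16 = 13.44 now, so the licensor offers 13.44, keeping 86.56.
Round 2 (the licensee proposes): the licensor can get 86.56 next round, worth 0.84 × 86.56 = 72.7104 now; the licensee offers that and keeps 27.2896.
So by rejecting in round 1, the licensee gets 27.2896 next round, worth 0.84 × 27.2896 = 22.923264 now.
Offer 28 ≥ 22.923264, so the licensee accepts.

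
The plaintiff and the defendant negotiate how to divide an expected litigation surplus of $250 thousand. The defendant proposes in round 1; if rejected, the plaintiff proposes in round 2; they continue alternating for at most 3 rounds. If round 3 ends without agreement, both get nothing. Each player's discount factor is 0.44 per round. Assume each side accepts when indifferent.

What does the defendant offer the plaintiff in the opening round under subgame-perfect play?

61.6

Round 3 (the defendant proposes): the plaintiff will accept anything ≥ 0, so the defendant offers 0 and keeps 250.
Round 2 (the plaintiff proposes): the defendant can get 250 next round, worth 0.44 × 250 = 110 now; the plaintiff offers that and keeps 140.
Round 1 (the defendant proposes): the plaintiff can get 140 next round, worth 0.44 × 140 = 61.6 now, so the defendant offers 61.6, keeping 188.4.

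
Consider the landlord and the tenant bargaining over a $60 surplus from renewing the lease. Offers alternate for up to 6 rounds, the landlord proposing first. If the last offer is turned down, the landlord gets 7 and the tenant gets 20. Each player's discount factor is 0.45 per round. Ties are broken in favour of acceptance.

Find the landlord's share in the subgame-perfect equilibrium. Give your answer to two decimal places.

By backward induction:
Round 6 (the tenant proposes): the landlord gets 7 if talks fail, so the tenant offers 7 and keeps 53.
Round 5 (the landlord proposes): the tenant can get 53 next round, worth 0.45 × 53 = 23.85 now; the landlord offers that and keeps 36.15.
Round 4 (the tenant proposes): the landlord can get 36.15 next round, worth 0.45 × 36.15 = 16.2675 now; the tenant offers that and keeps 43.7325.
Round 3 (the landlord proposes): the tenant can get 43.7325 next round, worth 0.45 × 43.7325 = 19.679625 now. The landlord offers 19.679625 and keeps 60 − 19.679625 = 40.320375.
Round 2 (the tenant proposes): the landlord can get 40.320375 next round, worth 0.45 × 40.320375 = 18.14416875 now. The tenant offers 18.14416875 and keeps 60 − 18.14416875 = 41.85583125.
Round 1 (the landlord proposes): the tenant can get 41.85583125 next round, worth 0.45 × 41.85583125 = 18.8351240625 now; the landlord offers that and keeps 41.1648759375.

41.16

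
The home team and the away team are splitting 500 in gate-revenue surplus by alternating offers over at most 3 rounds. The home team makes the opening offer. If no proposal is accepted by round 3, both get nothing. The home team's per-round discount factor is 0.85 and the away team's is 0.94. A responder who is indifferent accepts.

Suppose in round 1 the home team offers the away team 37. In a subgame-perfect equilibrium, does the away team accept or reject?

Round 3 (the home team proposes): rejection yields 0 for the away team; the home team offers 0 and keeps 500.
Round 2 (the away team proposes): the home team can get 500 next round, worth 0.85 × 500 = 425 now, so the away team offers 425, keeping 75.
So by rejecting in round 1, the away team gets 75 next round, worth 0.94 × 75 = 70.5 now.
Offer 37 < 70.5, so the away team rejects.

Reject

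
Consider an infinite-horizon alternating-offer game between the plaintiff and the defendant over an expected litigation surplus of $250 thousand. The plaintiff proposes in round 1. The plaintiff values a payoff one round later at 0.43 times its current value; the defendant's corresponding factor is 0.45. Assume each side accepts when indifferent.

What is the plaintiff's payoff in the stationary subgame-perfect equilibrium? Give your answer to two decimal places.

Let x be the plaintiff's share when the plaintiff proposes and y be the defendant's share when the defendant proposes.
The defendant accepts iff offered ≥ 0.45·y, so x = 250 − 0.45y. Symmetrically y = 250 − 0.43x.
Substituting: x = 250 − 0.45(250 − 0.43x), giving x(1 − 0.43·0.45) = 250(1 − 0.45).
So x = 250 × 0.55 / 0.8065 ≈ 170.4898, and the defendant receives 250 − x ≈ 79.5102.

170.49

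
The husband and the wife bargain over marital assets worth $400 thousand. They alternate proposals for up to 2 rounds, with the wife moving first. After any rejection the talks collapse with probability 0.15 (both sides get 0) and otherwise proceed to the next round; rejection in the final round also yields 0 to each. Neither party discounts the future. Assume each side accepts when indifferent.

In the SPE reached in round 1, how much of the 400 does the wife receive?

60

Round 2 (the husband proposes): rejection yields 0 for the wife; the husband offers 0 and keeps 400.
Round 1 (the wife proposes): rejecting gives the husband an expected 0.85 × 400 = 340, so the wife offers 340, keeping 60.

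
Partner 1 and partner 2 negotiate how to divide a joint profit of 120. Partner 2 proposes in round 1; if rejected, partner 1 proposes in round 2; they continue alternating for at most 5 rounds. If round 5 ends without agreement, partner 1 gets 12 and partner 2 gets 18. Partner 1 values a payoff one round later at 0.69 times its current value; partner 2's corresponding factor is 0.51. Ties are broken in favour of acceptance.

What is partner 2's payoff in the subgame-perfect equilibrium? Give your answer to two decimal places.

Round 5 (partner 2 proposes): partner 1 gets 12 if talks fail, so partner 2 offers 12 and keeps 108.
Round 4 (partner 1 proposes): partner 2 can get 108 next round, worth 0.51 × 108 = 55.08 now, so partner 1 offers 55.08, keeping 64.92.
Round 3 (partner 2 proposes): partner 1 can get 64.92 next round, worth 0.69 × 64.92 = 44.7948 now. Partner 2 offers 44.7948 and keeps 120 − 44.7948 = 75.2052.
Round 2 (partner 1 proposes): partner 2 can get 75.2052 next round, worth 0.51 × 75.2052 = 38.354652 now, so partner 1 offers 38.354652, keeping 81.645348.
Round 1 (partner 2 proposes): partner 1 can get 81.645348 next round, worth 0.69 × 81.645348 = 56.33529012 now, so partner 2 offers 56.33529012, keeping 63.66470988.

63.66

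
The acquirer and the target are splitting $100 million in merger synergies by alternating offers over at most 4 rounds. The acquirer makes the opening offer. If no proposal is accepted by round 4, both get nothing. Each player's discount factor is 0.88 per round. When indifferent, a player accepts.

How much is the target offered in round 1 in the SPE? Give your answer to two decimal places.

Round 4 (the target proposes): the acquirer will accept anything ≥ 0, so the target offers 0 and keeps 100.
Round 3 (the acquirer proposes): the target can get 100 next round, worth 0.88 × 100 = 88 now. The acquirer offers 88 and keeps 100 − 88 = 12.
Round 2 (the target proposes): the acquirer can get 12 next round, worth 0.88 × 12 = 10.56 now. The target offers 10.56 and keeps 100 − 10.56 = 89.44.
Round 1 (the acquirer proposes): the target can get 89.44 next round, worth 0.88 × 89.44 = 78.7072 now; the acquirer offers that and keeps 21.2928.

78.71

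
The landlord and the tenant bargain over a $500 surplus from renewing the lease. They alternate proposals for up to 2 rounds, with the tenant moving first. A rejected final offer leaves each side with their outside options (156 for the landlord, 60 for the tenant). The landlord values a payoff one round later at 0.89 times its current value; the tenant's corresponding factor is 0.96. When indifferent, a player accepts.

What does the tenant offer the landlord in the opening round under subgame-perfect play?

Work backward from the last round.
Round 2 (the landlord proposes): the tenant gets 60 if talks fail, so the landlord offers 60 and keeps 440.
Round 1 (the tenant proposes): the landlord can get 440 next round, worth 0.89 × 440 = 391.6 now. The tenant offers 391.6 and keeps 500 − 391.6 = 108.4.

391.6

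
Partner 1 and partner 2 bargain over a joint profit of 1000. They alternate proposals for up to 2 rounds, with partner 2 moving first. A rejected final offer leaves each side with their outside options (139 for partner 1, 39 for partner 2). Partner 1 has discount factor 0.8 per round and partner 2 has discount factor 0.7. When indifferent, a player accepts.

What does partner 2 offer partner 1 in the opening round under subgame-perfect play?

768.8

Round 2 (partner 1 proposes): partner 2 gets 39 if talks fail, so partner 1 offers 39 and keeps 961.
Round 1 (partner 2 proposes): partner 1 can get 961 next round, worth 0.8 × 961 = 768.8 now. Partner 2 offers 768.8 and keeps 1000 − 768.8 = 231.2.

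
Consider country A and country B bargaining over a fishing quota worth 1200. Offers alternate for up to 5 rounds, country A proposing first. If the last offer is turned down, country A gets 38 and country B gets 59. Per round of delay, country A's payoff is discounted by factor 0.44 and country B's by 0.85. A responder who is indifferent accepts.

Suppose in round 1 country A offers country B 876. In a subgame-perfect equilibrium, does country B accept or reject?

Round 5 (country A proposes): country B gets 59 if talks fail, so country A offers 59 and keeps 1141.
Round 4 (country B proposes): country A can get 1141 next round, worth 0.44 × 1141 = 502.04 now, so country B offers 502.04, keeping 697.96.
Round 3 (country A proposes): country B can get 697.96 next round, worth 0.85 × 697.96 = 593.266 now. Country A offers 593.266 and keeps 1200 − 593.266 = 606.734.
Round 2 (country B proposes): country A can get 606.734 next round, worth 0.44 × 606.734 = 266.96296 now. Country B offers 266.96296 and keeps 1200 − 266.96296 = 933.03704.
So by rejecting in round 1, country B gets 933.03704 next round, worth 0.85 × 933.03704 = 793.081484 now.
Offer 876 ≥ 793.081484, so country B accepts.

Accept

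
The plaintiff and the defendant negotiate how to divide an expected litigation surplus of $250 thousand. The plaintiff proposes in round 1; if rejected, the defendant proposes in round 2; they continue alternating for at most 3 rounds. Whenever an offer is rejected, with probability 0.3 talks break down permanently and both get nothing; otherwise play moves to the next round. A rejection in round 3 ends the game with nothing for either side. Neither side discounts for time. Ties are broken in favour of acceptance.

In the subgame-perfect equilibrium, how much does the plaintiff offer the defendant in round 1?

52.5

Round 3 (the plaintiff proposes): the defendant will accept anything ≥ 0, so the plaintiff offers 0 and keeps 250.
Round 2 (the defendant proposes): rejecting gives the plaintiff an expected 0.7 × 250 = 175, so the defendant offers 175, keeping 75.
Round 1 (the plaintiff proposes): rejecting gives the defendant an expected 0.7 × 75 = 52.5. The plaintiff offers 52.5 and keeps 250 − 52.5 = 197.5.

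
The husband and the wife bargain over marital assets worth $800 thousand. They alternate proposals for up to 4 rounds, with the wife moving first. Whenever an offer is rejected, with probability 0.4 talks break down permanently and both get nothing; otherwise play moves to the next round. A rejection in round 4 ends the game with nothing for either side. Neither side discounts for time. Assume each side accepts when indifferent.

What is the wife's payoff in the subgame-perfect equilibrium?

435.2

Round 4 (the husband proposes): rejection yields 0 for the wife; the husband offers 0 and keeps 800.
Round 3 (the wife proposes): rejecting gives the husband an expected 0.6 × 800 = 480; the wife offers that and keeps 320.
Round 2 (the husband proposes): rejecting gives the wife an expected 0.6 × 320 = 192. The husband offers 192 and keeps 800 − 192 = 608.
Round 1 (the wife proposes): rejecting gives the husband an expected 0.6 × 608 = 364.8, so the wife offers 364.8, keeping 435.2.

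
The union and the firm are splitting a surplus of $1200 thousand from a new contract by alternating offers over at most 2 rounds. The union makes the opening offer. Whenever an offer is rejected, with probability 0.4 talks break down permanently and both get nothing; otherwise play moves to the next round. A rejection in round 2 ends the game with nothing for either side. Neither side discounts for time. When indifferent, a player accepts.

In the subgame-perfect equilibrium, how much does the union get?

Round 2 (the firm proposes): rejection yields 0 for the union; the firm offers 0 and keeps 1200.
Round 1 (the union proposes): rejecting gives the firm an expected 0.6 × 1200 = 720; the union offers that and keeps 480.

480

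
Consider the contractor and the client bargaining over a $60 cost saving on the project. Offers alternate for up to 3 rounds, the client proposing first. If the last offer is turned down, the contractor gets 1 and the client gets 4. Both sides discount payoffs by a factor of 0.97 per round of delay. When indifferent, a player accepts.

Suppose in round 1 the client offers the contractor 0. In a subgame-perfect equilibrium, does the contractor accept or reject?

Reject

Round 3 (the client proposes): the contractor gets 1 if talks fail, so the client offers 1 and keeps 59.
Round 2 (the contractor proposes): the client can get 59 next round, worth 0.97 × 59 = 57.23 now. The contractor offers 57.23 and keeps 60 − 57.23 = 2.77.
So by rejecting in round 1, the contractor gets 2.77 next round, worth 0.97 × 2.77 = 2.6869 now.
Offer 0 < 2.6869, so the contractor rejects.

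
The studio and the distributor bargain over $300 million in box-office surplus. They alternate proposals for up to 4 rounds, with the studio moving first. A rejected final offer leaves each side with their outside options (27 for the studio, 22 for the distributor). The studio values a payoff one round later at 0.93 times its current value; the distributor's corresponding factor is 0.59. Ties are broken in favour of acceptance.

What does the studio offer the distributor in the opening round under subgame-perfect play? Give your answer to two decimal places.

100.77

Round 4 (the distributor proposes): the studio gets 27 if talks fail, so the distributor offers 27 and keeps 273.
Round 3 (the studio proposes): the distributor can get 273 next round, worth 0.59 × 273 = 161.07 now, so the studio offers 161.07, keeping 138.93.
Round 2 (the distributor proposes): the studio can get 138.93 next round, worth 0.93 × 138.93 = 129.2049 now, so the distributor offers 129.2049, keeping 170.7951.
Round 1 (the studio proposes): the distributor can get 170.7951 next round, worth 0.59 × 170.7951 = 100.769109 now; the studio offers that and keeps 199.230891.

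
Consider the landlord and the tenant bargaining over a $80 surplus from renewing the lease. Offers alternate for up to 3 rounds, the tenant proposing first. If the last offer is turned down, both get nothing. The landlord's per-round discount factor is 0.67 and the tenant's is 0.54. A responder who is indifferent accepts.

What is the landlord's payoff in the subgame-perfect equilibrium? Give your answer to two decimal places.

Round 3 (the tenant proposes): the landlord will accept anything ≥ 0, so the tenant offers 0 and keeps 80.
Round 2 (the landlord proposes): the tenant can get 80 next round, worth 0.54 × 80 = 43.2 now; the landlord offers that and keeps 36.8.
Round 1 (the tenant proposes): the landlord can get 36.8 next round, worth 0.67 × 36.8 = 24.656 now, so the tenant offers 24.656, keeping 55.344.

24.66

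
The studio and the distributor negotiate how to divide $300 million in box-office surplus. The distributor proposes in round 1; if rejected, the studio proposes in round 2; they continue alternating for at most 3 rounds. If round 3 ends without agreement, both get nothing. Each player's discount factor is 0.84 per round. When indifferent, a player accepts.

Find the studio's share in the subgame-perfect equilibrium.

40.32

Round 3 (the distributor proposes): rejection yields 0 for the studio; the distributor offers 0 and keeps 300.
Round 2 (the studio proposes): the distributor can get 300 next round, worth 0.84 × 300 = 252 now. The studio offers 252 and keeps 300 − 252 = 48.
Round 1 (the distributor proposes): the studio can get 48 next round, worth 0.84 × 48 = 40.32 now; the distributor offers that and keeps 259.68.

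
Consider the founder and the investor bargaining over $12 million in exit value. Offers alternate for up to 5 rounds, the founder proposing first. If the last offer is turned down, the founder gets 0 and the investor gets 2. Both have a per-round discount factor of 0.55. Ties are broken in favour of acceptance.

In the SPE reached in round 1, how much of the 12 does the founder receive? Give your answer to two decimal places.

7.95

Round 5 (the founder proposes): the investor gets 2 if talks fail, so the founder offers 2 and keeps 10.
Round 4 (the investor proposes): the founder can get 10 next round, worth 0.55 × 10 = 5.5 now, so the investor offers 5.5, keeping 6.5.
Round 3 (the founder proposes): the investor can get 6.5 next round, worth 0.55 × 6.5 = 3.575 now, so the founder offers 3.575, keeping 8.425.
Round 2 (the investor proposes): the founder can get 8.425 next round, worth 0.55 × 8.425 = 4.63375 now. The investor offers 4.63375 and keeps 12 − 4.63375 = 7.36625.
Round 1 (the founder proposes): the investor can get 7.36625 next round, worth 0.55 × 7.36625 = 4.0514375 now, so the founder offers 4.0514375, keeping 7.9485625.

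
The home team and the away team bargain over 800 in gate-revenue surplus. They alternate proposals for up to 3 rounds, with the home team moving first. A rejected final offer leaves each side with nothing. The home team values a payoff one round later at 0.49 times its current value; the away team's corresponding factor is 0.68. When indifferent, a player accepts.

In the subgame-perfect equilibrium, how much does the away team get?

277.44

Round 3 (the home team proposes): the away team will accept anything ≥ 0, so the home team offers 0 and keeps 800.
Round 2 (the away team proposes): the home team can get 800 next round, worth 0.49 × 800 = 392 now; the away team offers that and keeps 408.
Round 1 (the home team proposes): the away team can get 408 next round, worth 0.68 × 408 = 277.44 now, so the home team offers 277.44, keeping 522.56.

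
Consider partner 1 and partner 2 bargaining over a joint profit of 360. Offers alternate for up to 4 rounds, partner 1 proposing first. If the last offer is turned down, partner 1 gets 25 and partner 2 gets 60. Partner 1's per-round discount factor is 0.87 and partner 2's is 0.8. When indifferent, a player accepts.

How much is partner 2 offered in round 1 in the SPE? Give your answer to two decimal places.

Round 4 (partner 2 proposes): partner 1 gets 25 if talks fail, so partner 2 offers 25 and keeps 335.
Round 3 (partner 1 proposes): partner 2 can get 335 next round, worth 0.8 × 335 = 268 now, so partner 1 offers 268, keeping 92.
Round 2 (partner 2 proposes): partner 1 can get 92 next round, worth 0.87 × 92 = 80.04 now. Partner 2 offers 80.04 and keeps 360 − 80.04 = 279.96.
Round 1 (partner 1 proposes): partner 2 can get 279.96 next round, worth 0.8 × 279.96 = 223.968 now. Partner 1 offers 223.968 and keeps 360 − 223.968 = 136.032.

223.97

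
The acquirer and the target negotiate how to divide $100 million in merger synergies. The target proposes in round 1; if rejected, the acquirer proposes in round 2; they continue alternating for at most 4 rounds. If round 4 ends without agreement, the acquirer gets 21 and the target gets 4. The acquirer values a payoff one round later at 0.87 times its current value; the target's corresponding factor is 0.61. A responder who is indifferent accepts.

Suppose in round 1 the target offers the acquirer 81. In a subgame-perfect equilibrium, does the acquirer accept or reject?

Round 4 (the acquirer proposes): the target gets 4 if talks fail, so the acquirer offers 4 and keeps 96.
Round 3 (the target proposes): the acquirer can get 96 next round, worth 0.87 × 96 = 83.52 now, so the target offers 83.52, keeping 16.48.
Round 2 (the acquirer proposes): the target can get 16.48 next round, worth 0.61 × 16.48 = 10.0528 now. The acquirer offers 10.0528 and keeps 100 − 10.0528 = 89.9472.
So by rejecting in round 1, the acquirer gets 89.9472 next round, worth 0.87 × 89.9472 = 78.254064 now.
Offer 81 ≥ 78.254064, so the acquirer accepts.

Accept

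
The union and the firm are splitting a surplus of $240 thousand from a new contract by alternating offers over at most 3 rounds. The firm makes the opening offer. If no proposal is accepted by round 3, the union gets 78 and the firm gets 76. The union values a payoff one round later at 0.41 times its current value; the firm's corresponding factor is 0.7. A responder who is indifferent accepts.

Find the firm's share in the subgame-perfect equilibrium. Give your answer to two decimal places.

188.09

Solve by backward induction from round 3.
Round 3 (the firm proposes): the union gets 78 if talks fail, so the firm offers 78 and keeps 162.
Round 2 (the union proposes): the firm can get 162 next round, worth 0.7 × 162 = 113.4 now; the union offers that and keeps 126.6.
Round 1 (the firm proposes): the union can get 126.6 next round, worth 0.41 × 126.6 = 51.906 now, so the firm offers 51.906, keeping 188.094.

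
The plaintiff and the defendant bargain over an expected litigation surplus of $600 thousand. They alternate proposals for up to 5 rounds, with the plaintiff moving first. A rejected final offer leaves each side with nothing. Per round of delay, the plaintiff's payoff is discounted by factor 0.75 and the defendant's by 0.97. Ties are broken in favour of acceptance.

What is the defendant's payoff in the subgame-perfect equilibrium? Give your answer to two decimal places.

Work backward from the last round.
Round 5 (the plaintiff proposes): rejection yields 0 for the defendant; the plaintiff offers 0 and keeps 600.
Round 4 (the defendant proposes): the plaintiff can get 600 next round, worth 0.75 × 600 = 450 now. The defendant offers 450 and keeps 600 − 450 = 150.
Round 3 (the plaintiff proposes): the defendant can get 150 next round, worth 0.97 × 150 = 145.5 now. The plaintiff offers 145.5 and keeps 600 − 145.5 = 454.5.
Round 2 (the defendant proposes): the plaintiff can get 454.5 next round, worth 0.75 × 454.5 = 340.875 now; the defendant offers that and keeps 259.125.
Round 1 (the plaintiff proposes): the defendant can get 259.125 next round, worth 0.97 × 259.125 = 251.35125 now; the plaintiff offers that and keeps 348.64875.

251.35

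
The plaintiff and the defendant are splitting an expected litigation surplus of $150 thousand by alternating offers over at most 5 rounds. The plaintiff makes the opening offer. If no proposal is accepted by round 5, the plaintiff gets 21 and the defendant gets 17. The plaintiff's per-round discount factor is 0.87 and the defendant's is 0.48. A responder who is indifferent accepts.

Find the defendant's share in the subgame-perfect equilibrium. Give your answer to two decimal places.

Work backward from the last round.
Round 5 (the plaintiff proposes): the defendant gets 17 if talks fail, so the plaintiff offers 17 and keeps 133.
Round 4 (the defendant proposes): the plaintiff can get 133 next round, worth 0.87 × 133 = 115.71 now. The defendant offers 115.71 and keeps 150 − 115.71 = 34.29.
Round 3 (the plaintiff proposes): the defendant can get 34.29 next round, worth 0.48 × 34.29 = 16.4592 now. The plaintiff offers 16.4592 and keeps 150 − 16.4592 = 133.5408.
Round 2 (the defendant proposes): the plaintiff can get 133.5408 next round, worth 0.87 × 133.5408 = 116.180496 now; the defendant offers that and keeps 33.819504.
Round 1 (the plaintiff proposes): the defendant can get 33.819504 next round, worth 0.48 × 33.819504 = 16.23336192 now; the plaintiff offers that and keeps 133.76663808.

16.23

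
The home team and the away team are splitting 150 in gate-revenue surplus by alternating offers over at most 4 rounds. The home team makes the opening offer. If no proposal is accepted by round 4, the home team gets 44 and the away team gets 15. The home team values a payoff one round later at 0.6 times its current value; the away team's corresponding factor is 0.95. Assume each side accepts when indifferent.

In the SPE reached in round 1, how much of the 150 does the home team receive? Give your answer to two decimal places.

Round 4 (the away team proposes): the home team gets 44 if talks fail, so the away team offers 44 and keeps 106.
Round 3 (the home team proposes): the away team can get 106 next round, worth 0.95 × 106 = 100.7 now; the home team offers that and keeps 49.3.
Round 2 (the away team proposes): the home team can get 49.3 next round, worth 0.6 × 49.3 = 29.58 now, so the away team offers 29.58, keeping 120.42.
Round 1 (the home team proposes): the away team can get 120.42 next round, worth 0.95 × 120.42 = 114.399 now; the home team offers that and keeps 35.601.

35.60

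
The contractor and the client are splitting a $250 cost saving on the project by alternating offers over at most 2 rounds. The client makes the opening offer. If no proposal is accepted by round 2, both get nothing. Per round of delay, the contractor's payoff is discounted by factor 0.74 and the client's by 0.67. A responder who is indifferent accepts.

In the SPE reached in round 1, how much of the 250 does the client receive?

Work backward from the last round.
Round 2 (the contractor proposes): the client will accept anything ≥ 0, so the contractor offers 0 and keeps 250.
Round 1 (the client proposes): the contractor can get 250 next round, worth 0.74 × 250 = 185 now, so the client offers 185, keeping 65.

65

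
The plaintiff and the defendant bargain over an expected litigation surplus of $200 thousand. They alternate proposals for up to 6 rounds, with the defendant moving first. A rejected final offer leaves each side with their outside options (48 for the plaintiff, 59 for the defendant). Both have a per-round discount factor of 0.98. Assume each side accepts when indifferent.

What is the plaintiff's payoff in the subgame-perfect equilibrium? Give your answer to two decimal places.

135.14

Round 6 (the plaintiff proposes): the defendant gets 59 if talks fail, so the plaintiff offers 59 and keeps 141.
Round 5 (the defendant proposes): the plaintiff can get 141 next round, worth 0.98 × 141 = 138.18 now; the defendant offers that and keeps 61.82.
Round 4 (the plaintiff proposes): the defendant can get 61.82 next round, worth 0.98 × 61.82 = 60.5836 now, so the plaintiff offers 60.5836, keeping 139.4164.
Round 3 (the defendant proposes): the plaintiff can get 139.4164 next round, worth 0.98 × 139.4164 = 136.628072 now; the defendant offers that and keeps 63.371928.
Round 2 (the plaintiff proposes): the defendant can get 63.371928 next round, worth 0.98 × 63.371928 = 62.10448944 now, so the plaintiff offers 62.10448944, keeping 137.89551056.
Round 1 (the defendant proposes): the plaintiff can get 137.89551056 next round, worth 0.98 × 137.89551056 = 135.1376003488 now, so the defendant offers 135.1376003488, keeping 64.8623996512.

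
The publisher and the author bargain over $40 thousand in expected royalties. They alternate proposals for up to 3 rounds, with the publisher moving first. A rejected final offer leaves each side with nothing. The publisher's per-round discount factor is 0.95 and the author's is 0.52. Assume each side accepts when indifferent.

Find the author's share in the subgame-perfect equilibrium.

1.04

Round 3 (the publisher proposes): the author will accept anything ≥ 0, so the publisher offers 0 and keeps 40.
Round 2 (the author proposes): the publisher can get 40 next round, worth 0.95 × 40 = 38 now. The author offers 38 and keeps 40 − 38 = 2.
Round 1 (the publisher proposes): the author can get 2 next round, worth 0.52 × 2 = 1.04 now; the publisher offers that and keeps 38.96.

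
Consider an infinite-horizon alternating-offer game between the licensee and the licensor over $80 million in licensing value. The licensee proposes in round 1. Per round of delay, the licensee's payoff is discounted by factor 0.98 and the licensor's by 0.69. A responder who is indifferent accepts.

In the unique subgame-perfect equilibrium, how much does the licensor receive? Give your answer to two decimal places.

3.41

Let x be the licensee's share when the licensee proposes and y be the licensor's share when the licensor proposes.
The licensor accepts iff offered ≥ 0.69·y, so x = 80 − 0.69y. Symmetrically y = 80 − 0.98x.
Substituting: x = 80 − 0.69(80 − 0.98x), giving x(1 − 0.98·0.69) = 80(1 − 0.69).
So x = 80 × 0.31 / 0.3238 ≈ 76.5905, and the licensor receives 80 − x ≈ 3.4095.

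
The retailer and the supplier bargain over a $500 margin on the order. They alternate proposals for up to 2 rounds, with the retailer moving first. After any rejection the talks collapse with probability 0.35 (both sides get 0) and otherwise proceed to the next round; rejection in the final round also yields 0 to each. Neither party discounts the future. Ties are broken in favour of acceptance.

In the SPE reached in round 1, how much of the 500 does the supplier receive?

Round 2 (the supplier proposes): the retailer will accept anything ≥ 0, so the supplier offers 0 and keeps 500.
Round 1 (the retailer proposes): rejecting gives the supplier an expected 0.65 × 500 = 325; the retailer offers that and keeps 175.

325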